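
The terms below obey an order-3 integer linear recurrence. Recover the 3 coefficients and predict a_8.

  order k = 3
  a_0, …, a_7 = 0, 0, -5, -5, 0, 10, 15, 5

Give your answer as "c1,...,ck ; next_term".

  a_3 = 1·-5 + -1·0 + -1·0 = -5
  a_4 = 1·-5 + -1·-5 + -1·0 = 0
  a_5 = 1·0 + -1·-5 + -1·-5 = 10
  a_6 = 1·10 + -1·0 + -1·-5 = 15
  a_7 = 1·15 + -1·10 + -1·0 = 5
  a_8 = 1·5 + -1·15 + -1·10 = -20

1,-1,-1 ; -20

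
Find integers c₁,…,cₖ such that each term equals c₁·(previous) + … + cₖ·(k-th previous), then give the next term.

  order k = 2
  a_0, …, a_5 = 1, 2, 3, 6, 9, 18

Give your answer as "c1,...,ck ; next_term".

  a_2 = 0·2 + 3·1 = 3
  a_3 = 0·3 + 3·2 = 6
  a_4 = 0·6 + 3·3 = 9
  a_5 = 0·9 + 3·6 = 18
  a_6 = 0·18 + 3·9 = 27

0,3 ; 27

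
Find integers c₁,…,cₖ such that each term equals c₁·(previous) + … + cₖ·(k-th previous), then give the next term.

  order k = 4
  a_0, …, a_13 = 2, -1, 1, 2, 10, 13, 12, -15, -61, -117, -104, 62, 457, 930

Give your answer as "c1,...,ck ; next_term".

2,-1,-3,2 ; 1009

  a_4 = 2·2 + -1·1 + -3·-1 + 2·2 = 10
  a_5 = 2·10 + -1·2 + -3·1 + 2·-1 = 13
  a_6 = 2·13 + -1·10 + -3·2 + 2·1 = 12
  a_7 = 2·12 + -1·13 + -3·10 + 2·2 = -15
  a_8 = 2·-15 + -1·12 + -3·13 + 2·10 = -61
  a_9 = 2·-61 + -1·-15 + -3·12 + 2·13 = -117
  a_10 = 2·-117 + -1·-61 + -3·-15 + 2·12 = -104
  a_11 = 2·-104 + -1·-117 + -3·-61 + 2·-15 = 62
  a_12 = 2·62 + -1·-104 + -3·-117 + 2·-61 = 457
  a_13 = 2·457 + -1·62 + -3·-104 + 2·-117 = 930
  a_14 = 2·930 + -1·457 + -3·62 + 2·-104 = 1009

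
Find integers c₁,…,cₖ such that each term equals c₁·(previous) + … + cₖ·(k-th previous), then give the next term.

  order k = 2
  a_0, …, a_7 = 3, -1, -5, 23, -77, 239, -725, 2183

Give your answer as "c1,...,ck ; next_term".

-4,-3 ; -6557

  a_2 = -4·-1 + -3·3 = -5
  a_3 = -4·-5 + -3·-1 = 23
  a_4 = -4·23 + -3·-5 = -77
  a_5 = -4·-77 + -3·23 = 239
  a_6 = -4·239 + -3·-77 = -725
  a_7 = -4·-725 + -3·239 = 2183
  a_8 = -4·2183 + -3·-725 = -6557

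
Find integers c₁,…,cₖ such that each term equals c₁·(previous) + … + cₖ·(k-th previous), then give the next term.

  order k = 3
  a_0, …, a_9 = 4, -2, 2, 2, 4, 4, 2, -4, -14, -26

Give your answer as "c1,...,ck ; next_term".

2,-1,-1 ; -34

  a_3 = 2·2 + -1·-2 + -1·4 = 2
  a_4 = 2·2 + -1·2 + -1·-2 = 4
  a_5 = 2·4 + -1·2 + -1·2 = 4
  a_6 = 2·4 + -1·4 + -1·2 = 2
  a_7 = 2·2 + -1·4 + -1·4 = -4
  a_8 = 2·-4 + -1·2 + -1·4 = -14
  a_9 = 2·-14 + -1·-4 + -1·2 = -26
  a_10 = 2·-26 + -1·-14 + -1·-4 = -34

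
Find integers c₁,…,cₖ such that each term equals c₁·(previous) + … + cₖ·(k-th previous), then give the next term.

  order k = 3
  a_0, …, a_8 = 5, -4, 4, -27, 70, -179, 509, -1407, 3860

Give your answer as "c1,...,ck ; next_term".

  a_3 = -2·4 + 1·-4 + -3·5 = -27
  a_4 = -2·-27 + 1·4 + -3·-4 = 70
  a_5 = -2·70 + 1·-27 + -3·4 = -179
  a_6 = -2·-179 + 1·70 + -3·-27 = 509
  a_7 = -2·509 + 1·-179 + -3·70 = -1407
  a_8 = -2·-1407 + 1·509 + -3·-179 = 3860
  a_9 = -2·3860 + 1·-1407 + -3·509 = -10654

-2,1,-3 ; -10654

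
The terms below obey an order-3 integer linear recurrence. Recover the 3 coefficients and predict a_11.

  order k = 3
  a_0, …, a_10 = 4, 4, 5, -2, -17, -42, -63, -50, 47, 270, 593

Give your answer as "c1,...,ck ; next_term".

  a_3 = 2·5 + -1·4 + -2·4 = -2
  a_4 = 2·-2 + -1·5 + -2·4 = -17
  a_5 = 2·-17 + -1·-2 + -2·5 = -42
  a_6 = 2·-42 + -1·-17 + -2·-2 = -63
  a_7 = 2·-63 + -1·-42 + -2·-17 = -50
  a_8 = 2·-50 + -1·-63 + -2·-42 = 47
  a_9 = 2·47 + -1·-50 + -2·-63 = 270
  a_10 = 2·270 + -1·47 + -2·-50 = 593
  a_11 = 2·593 + -1·270 + -2·47 = 822

2,-1,-2 ; 822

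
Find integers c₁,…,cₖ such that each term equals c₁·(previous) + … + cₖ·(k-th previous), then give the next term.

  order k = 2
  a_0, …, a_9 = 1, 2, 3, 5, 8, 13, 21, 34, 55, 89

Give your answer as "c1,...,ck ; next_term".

  a_2 = 1·2 + 1·1 = 3
  a_3 = 1·3 + 1·2 = 5
  a_4 = 1·5 + 1·3 = 8
  a_5 = 1·8 + 1·5 = 13
  a_6 = 1·13 + 1·8 = 21
  a_7 = 1·21 + 1·13 = 34
  a_8 = 1·34 + 1·21 = 55
  a_9 = 1·55 + 1·34 = 89
  a_10 = 1·89 + 1·55 = 144

1,1 ; 144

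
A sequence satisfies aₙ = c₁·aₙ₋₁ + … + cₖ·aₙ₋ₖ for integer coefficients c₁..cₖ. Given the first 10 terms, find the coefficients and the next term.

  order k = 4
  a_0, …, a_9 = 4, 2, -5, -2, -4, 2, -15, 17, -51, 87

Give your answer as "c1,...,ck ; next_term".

-1,2,0,1 ; -204

  a_4 = -1·-2 + 2·-5 + 0·2 + 1·4 = -4
  a_5 = -1·-4 + 2·-2 + 0·-5 + 1·2 = 2
  a_6 = -1·2 + 2·-4 + 0·-2 + 1·-5 = -15
  a_7 = -1·-15 + 2·2 + 0·-4 + 1·-2 = 17
  a_8 = -1·17 + 2·-15 + 0·2 + 1·-4 = -51
  a_9 = -1·-51 + 2·17 + 0·-15 + 1·2 = 87
  a_10 = -1·87 + 2·-51 + 0·17 + 1·-15 = -204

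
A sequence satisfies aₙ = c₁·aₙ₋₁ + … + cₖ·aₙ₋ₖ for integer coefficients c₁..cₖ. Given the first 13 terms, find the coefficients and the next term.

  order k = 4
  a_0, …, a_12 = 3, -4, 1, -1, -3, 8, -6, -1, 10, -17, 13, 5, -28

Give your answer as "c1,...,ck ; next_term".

  a_4 = -1·-1 + -1·1 + 0·-4 + -1·3 = -3
  a_5 = -1·-3 + -1·-1 + 0·1 + -1·-4 = 8
  a_6 = -1·8 + -1·-3 + 0·-1 + -1·1 = -6
  a_7 = -1·-6 + -1·8 + 0·-3 + -1·-1 = -1
  a_8 = -1·-1 + -1·-6 + 0·8 + -1·-3 = 10
  a_9 = -1·10 + -1·-1 + 0·-6 + -1·8 = -17
  a_10 = -1·-17 + -1·10 + 0·-1 + -1·-6 = 13
  a_11 = -1·13 + -1·-17 + 0·10 + -1·-1 = 5
  a_12 = -1·5 + -1·13 + 0·-17 + -1·10 = -28
  a_13 = -1·-28 + -1·5 + 0·13 + -1·-17 = 40

-1,-1,0,-1 ; 40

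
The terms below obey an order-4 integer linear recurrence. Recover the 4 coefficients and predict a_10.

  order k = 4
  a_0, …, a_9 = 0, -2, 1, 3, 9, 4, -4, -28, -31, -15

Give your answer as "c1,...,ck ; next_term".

  a_4 = 1·3 + 0·1 + -3·-2 + 1·0 = 9
  a_5 = 1·9 + 0·3 + -3·1 + 1·-2 = 4
  a_6 = 1·4 + 0·9 + -3·3 + 1·1 = -4
  a_7 = 1·-4 + 0·4 + -3·9 + 1·3 = -28
  a_8 = 1·-28 + 0·-4 + -3·4 + 1·9 = -31
  a_9 = 1·-31 + 0·-28 + -3·-4 + 1·4 = -15
  a_10 = 1·-15 + 0·-31 + -3·-28 + 1·-4 = 65

1,0,-3,1 ; 65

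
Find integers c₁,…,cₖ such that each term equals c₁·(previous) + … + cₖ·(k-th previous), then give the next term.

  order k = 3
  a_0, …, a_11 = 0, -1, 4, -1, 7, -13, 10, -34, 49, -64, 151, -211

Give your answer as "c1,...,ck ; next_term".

0,1,-3 ; 343

  a_3 = 0·4 + 1·-1 + -3·0 = -1
  a_4 = 0·-1 + 1·4 + -3·-1 = 7
  a_5 = 0·7 + 1·-1 + -3·4 = -13
  a_6 = 0·-13 + 1·7 + -3·-1 = 10
  a_7 = 0·10 + 1·-13 + -3·7 = -34
  a_8 = 0·-34 + 1·10 + -3·-13 = 49
  a_9 = 0·49 + 1·-34 + -3·10 = -64
  a_10 = 0·-64 + 1·49 + -3·-34 = 151
  a_11 = 0·151 + 1·-64 + -3·49 = -211
  a_12 = 0·-211 + 1·151 + -3·-64 = 343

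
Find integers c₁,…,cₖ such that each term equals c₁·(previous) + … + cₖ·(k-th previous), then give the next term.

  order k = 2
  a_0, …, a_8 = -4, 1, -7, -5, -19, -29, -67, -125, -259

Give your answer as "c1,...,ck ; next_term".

  a_2 = 1·1 + 2·-4 = -7
  a_3 = 1·-7 + 2·1 = -5
  a_4 = 1·-5 + 2·-7 = -19
  a_5 = 1·-19 + 2·-5 = -29
  a_6 = 1·-29 + 2·-19 = -67
  a_7 = 1·-67 + 2·-29 = -125
  a_8 = 1·-125 + 2·-67 = -259
  a_9 = 1·-259 + 2·-125 = -509

1,2 ; -509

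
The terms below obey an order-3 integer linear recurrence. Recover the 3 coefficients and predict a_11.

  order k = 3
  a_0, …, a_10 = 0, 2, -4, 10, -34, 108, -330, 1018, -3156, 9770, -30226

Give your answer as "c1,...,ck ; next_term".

-3,-1,-4 ; 93532

  a_3 = -3·-4 + -1·2 + -4·0 = 10
  a_4 = -3·10 + -1·-4 + -4·2 = -34
  a_5 = -3·-34 + -1·10 + -4·-4 = 108
  a_6 = -3·108 + -1·-34 + -4·10 = -330
  a_7 = -3·-330 + -1·108 + -4·-34 = 1018
  a_8 = -3·1018 + -1·-330 + -4·108 = -3156
  a_9 = -3·-3156 + -1·1018 + -4·-330 = 9770
  a_10 = -3·9770 + -1·-3156 + -4·1018 = -30226
  a_11 = -3·-30226 + -1·9770 + -4·-3156 = 93532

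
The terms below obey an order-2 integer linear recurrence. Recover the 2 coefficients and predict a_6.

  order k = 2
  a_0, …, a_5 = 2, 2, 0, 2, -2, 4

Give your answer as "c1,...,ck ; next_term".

  a_2 = -1·2 + 1·2 = 0
  a_3 = -1·0 + 1·2 = 2
  a_4 = -1·2 + 1·0 = -2
  a_5 = -1·-2 + 1·2 = 4
  a_6 = -1·4 + 1·-2 = -6

-1,1 ; -6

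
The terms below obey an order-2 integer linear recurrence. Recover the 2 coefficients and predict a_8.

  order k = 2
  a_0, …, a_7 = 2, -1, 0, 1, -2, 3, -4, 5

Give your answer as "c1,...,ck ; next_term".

-2,-1 ; -6

  a_2 = -2·-1 + -1·2 = 0
  a_3 = -2·0 + -1·-1 = 1
  a_4 = -2·1 + -1·0 = -2
  a_5 = -2·-2 + -1·1 = 3
  a_6 = -2·3 + -1·-2 = -4
  a_7 = -2·-4 + -1·3 = 5
  a_8 = -2·5 + -1·-4 = -6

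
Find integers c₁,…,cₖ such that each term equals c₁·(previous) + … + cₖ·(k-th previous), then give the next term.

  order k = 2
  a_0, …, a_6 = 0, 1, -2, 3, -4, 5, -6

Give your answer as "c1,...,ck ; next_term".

  a_2 = -2·1 + -1·0 = -2
  a_3 = -2·-2 + -1·1 = 3
  a_4 = -2·3 + -1·-2 = -4
  a_5 = -2·-4 + -1·3 = 5
  a_6 = -2·5 + -1·-4 = -6
  a_7 = -2·-6 + -1·5 = 7

-2,-1 ; 7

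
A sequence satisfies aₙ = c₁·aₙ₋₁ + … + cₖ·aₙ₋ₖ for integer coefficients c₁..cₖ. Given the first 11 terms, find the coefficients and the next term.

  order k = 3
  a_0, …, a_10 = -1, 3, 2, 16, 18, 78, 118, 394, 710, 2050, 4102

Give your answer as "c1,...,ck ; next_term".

1,4,-2 ; 10882

  a_3 = 1·2 + 4·3 + -2·-1 = 16
  a_4 = 1·16 + 4·2 + -2·3 = 18
  a_5 = 1·18 + 4·16 + -2·2 = 78
  a_6 = 1·78 + 4·18 + -2·16 = 118
  a_7 = 1·118 + 4·78 + -2·18 = 394
  a_8 = 1·394 + 4·118 + -2·78 = 710
  a_9 = 1·710 + 4·394 + -2·118 = 2050
  a_10 = 1·2050 + 4·710 + -2·394 = 4102
  a_11 = 1·4102 + 4·2050 + -2·710 = 10882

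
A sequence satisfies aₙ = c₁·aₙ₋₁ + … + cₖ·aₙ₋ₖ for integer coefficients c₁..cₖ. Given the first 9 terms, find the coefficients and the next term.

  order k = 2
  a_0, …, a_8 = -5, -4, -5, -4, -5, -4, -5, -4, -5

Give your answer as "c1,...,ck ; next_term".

0,1 ; -4

  a_2 = 0·-4 + 1·-5 = -5
  a_3 = 0·-5 + 1·-4 = -4
  a_4 = 0·-4 + 1·-5 = -5
  a_5 = 0·-5 + 1·-4 = -4
  a_6 = 0·-4 + 1·-5 = -5
  a_7 = 0·-5 + 1·-4 = -4
  a_8 = 0·-4 + 1·-5 = -5
  a_9 = 0·-5 + 1·-4 = -4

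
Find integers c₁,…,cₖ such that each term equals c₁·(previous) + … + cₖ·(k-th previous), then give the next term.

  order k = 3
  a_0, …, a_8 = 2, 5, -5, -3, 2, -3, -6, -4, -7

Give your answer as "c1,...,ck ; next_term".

  a_3 = 1·-5 + 0·5 + 1·2 = -3
  a_4 = 1·-3 + 0·-5 + 1·5 = 2
  a_5 = 1·2 + 0·-3 + 1·-5 = -3
  a_6 = 1·-3 + 0·2 + 1·-3 = -6
  a_7 = 1·-6 + 0·-3 + 1·2 = -4
  a_8 = 1·-4 + 0·-6 + 1·-3 = -7
  a_9 = 1·-7 + 0·-4 + 1·-6 = -13

1,0,1 ; -13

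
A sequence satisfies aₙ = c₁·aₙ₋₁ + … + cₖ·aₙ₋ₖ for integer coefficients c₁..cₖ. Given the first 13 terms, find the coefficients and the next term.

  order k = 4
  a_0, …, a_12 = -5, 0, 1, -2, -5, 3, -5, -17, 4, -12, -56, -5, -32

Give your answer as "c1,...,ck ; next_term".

  a_4 = 0·-2 + 0·1 + 3·0 + 1·-5 = -5
  a_5 = 0·-5 + 0·-2 + 3·1 + 1·0 = 3
  a_6 = 0·3 + 0·-5 + 3·-2 + 1·1 = -5
  a_7 = 0·-5 + 0·3 + 3·-5 + 1·-2 = -17
  a_8 = 0·-17 + 0·-5 + 3·3 + 1·-5 = 4
  a_9 = 0·4 + 0·-17 + 3·-5 + 1·3 = -12
  a_10 = 0·-12 + 0·4 + 3·-17 + 1·-5 = -56
  a_11 = 0·-56 + 0·-12 + 3·4 + 1·-17 = -5
  a_12 = 0·-5 + 0·-56 + 3·-12 + 1·4 = -32
  a_13 = 0·-32 + 0·-5 + 3·-56 + 1·-12 = -180

0,0,3,1 ; -180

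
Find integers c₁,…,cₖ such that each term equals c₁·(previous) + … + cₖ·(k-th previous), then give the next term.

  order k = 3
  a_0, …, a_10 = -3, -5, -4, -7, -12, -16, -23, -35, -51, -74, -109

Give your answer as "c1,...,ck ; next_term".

  a_3 = 1·-4 + 0·-5 + 1·-3 = -7
  a_4 = 1·-7 + 0·-4 + 1·-5 = -12
  a_5 = 1·-12 + 0·-7 + 1·-4 = -16
  a_6 = 1·-16 + 0·-12 + 1·-7 = -23
  a_7 = 1·-23 + 0·-16 + 1·-12 = -35
  a_8 = 1·-35 + 0·-23 + 1·-16 = -51
  a_9 = 1·-51 + 0·-35 + 1·-23 = -74
  a_10 = 1·-74 + 0·-51 + 1·-35 = -109
  a_11 = 1·-109 + 0·-74 + 1·-51 = -160

1,0,1 ; -160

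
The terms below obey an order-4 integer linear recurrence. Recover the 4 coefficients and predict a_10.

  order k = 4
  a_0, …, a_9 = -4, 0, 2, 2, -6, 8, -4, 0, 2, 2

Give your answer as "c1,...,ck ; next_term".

  a_4 = -1·2 + 0·2 + 1·0 + 1·-4 = -6
  a_5 = -1·-6 + 0·2 + 1·2 + 1·0 = 8
  a_6 = -1·8 + 0·-6 + 1·2 + 1·2 = -4
  a_7 = -1·-4 + 0·8 + 1·-6 + 1·2 = 0
  a_8 = -1·0 + 0·-4 + 1·8 + 1·-6 = 2
  a_9 = -1·2 + 0·0 + 1·-4 + 1·8 = 2
  a_10 = -1·2 + 0·2 + 1·0 + 1·-4 = -6

-1,0,1,1 ; -6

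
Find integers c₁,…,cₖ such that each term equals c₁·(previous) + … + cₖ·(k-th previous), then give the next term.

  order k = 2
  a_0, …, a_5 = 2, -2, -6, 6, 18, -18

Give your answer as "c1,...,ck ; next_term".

0,-3 ; -54

  a_2 = 0·-2 + -3·2 = -6
  a_3 = 0·-6 + -3·-2 = 6
  a_4 = 0·6 + -3·-6 = 18
  a_5 = 0·18 + -3·6 = -18
  a_6 = 0·-18 + -3·18 = -54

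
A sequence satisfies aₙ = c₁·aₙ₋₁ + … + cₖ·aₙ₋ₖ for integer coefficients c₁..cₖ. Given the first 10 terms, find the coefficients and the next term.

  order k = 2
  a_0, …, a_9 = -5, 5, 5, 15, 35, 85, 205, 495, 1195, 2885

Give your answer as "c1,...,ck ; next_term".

  a_2 = 2·5 + 1·-5 = 5
  a_3 = 2·5 + 1·5 = 15
  a_4 = 2·15 + 1·5 = 35
  a_5 = 2·35 + 1·15 = 85
  a_6 = 2·85 + 1·35 = 205
  a_7 = 2·205 + 1·85 = 495
  a_8 = 2·495 + 1·205 = 1195
  a_9 = 2·1195 + 1·495 = 2885
  a_10 = 2·2885 + 1·1195 = 6965

2,1 ; 6965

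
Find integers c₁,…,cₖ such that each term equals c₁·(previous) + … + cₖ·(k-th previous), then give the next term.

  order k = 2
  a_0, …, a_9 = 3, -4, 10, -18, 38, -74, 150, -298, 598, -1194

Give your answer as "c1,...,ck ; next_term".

  a_2 = -1·-4 + 2·3 = 10
  a_3 = -1·10 + 2·-4 = -18
  a_4 = -1·-18 + 2·10 = 38
  a_5 = -1·38 + 2·-18 = -74
  a_6 = -1·-74 + 2·38 = 150
  a_7 = -1·150 + 2·-74 = -298
  a_8 = -1·-298 + 2·150 = 598
  a_9 = -1·598 + 2·-298 = -1194
  a_10 = -1·-1194 + 2·598 = 2390

-1,2 ; 2390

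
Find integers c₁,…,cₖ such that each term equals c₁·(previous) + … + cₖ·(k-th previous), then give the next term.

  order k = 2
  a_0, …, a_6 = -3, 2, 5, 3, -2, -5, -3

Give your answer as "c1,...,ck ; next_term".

  a_2 = 1·2 + -1·-3 = 5
  a_3 = 1·5 + -1·2 = 3
  a_4 = 1·3 + -1·5 = -2
  a_5 = 1·-2 + -1·3 = -5
  a_6 = 1·-5 + -1·-2 = -3
  a_7 = 1·-3 + -1·-5 = 2

1,-1 ; 2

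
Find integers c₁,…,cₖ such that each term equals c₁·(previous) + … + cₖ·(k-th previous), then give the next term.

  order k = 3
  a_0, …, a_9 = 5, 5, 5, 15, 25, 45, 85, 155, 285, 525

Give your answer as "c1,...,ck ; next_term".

1,1,1 ; 965

  a_3 = 1·5 + 1·5 + 1·5 = 15
  a_4 = 1·15 + 1·5 + 1·5 = 25
  a_5 = 1·25 + 1·15 + 1·5 = 45
  a_6 = 1·45 + 1·25 + 1·15 = 85
  a_7 = 1·85 + 1·45 + 1·25 = 155
  a_8 = 1·155 + 1·85 + 1·45 = 285
  a_9 = 1·285 + 1·155 + 1·85 = 525
  a_10 = 1·525 + 1·285 + 1·155 = 965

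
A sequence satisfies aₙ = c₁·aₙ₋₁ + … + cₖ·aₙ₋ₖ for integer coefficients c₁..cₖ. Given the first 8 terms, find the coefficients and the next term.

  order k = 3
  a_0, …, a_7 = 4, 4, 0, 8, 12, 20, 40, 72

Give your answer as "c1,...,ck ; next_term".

1,1,1 ; 132

  a_3 = 1·0 + 1·4 + 1·4 = 8
  a_4 = 1·8 + 1·0 + 1·4 = 12
  a_5 = 1·12 + 1·8 + 1·0 = 20
  a_6 = 1·20 + 1·12 + 1·8 = 40
  a_7 = 1·40 + 1·20 + 1·12 = 72
  a_8 = 1·72 + 1·40 + 1·20 = 132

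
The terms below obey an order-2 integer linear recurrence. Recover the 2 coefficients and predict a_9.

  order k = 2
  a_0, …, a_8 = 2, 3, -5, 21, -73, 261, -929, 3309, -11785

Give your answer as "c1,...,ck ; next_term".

-3,2 ; 41973

  a_2 = -3·3 + 2·2 = -5
  a_3 = -3·-5 + 2·3 = 21
  a_4 = -3·21 + 2·-5 = -73
  a_5 = -3·-73 + 2·21 = 261
  a_6 = -3·261 + 2·-73 = -929
  a_7 = -3·-929 + 2·261 = 3309
  a_8 = -3·3309 + 2·-929 = -11785
  a_9 = -3·-11785 + 2·3309 = 41973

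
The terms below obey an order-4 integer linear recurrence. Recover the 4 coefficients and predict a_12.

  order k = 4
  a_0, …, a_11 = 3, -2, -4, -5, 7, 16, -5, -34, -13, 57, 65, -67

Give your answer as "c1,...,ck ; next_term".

  a_4 = 0·-5 + -2·-4 + -1·-2 + -1·3 = 7
  a_5 = 0·7 + -2·-5 + -1·-4 + -1·-2 = 16
  a_6 = 0·16 + -2·7 + -1·-5 + -1·-4 = -5
  a_7 = 0·-5 + -2·16 + -1·7 + -1·-5 = -34
  a_8 = 0·-34 + -2·-5 + -1·16 + -1·7 = -13
  a_9 = 0·-13 + -2·-34 + -1·-5 + -1·16 = 57
  a_10 = 0·57 + -2·-13 + -1·-34 + -1·-5 = 65
  a_11 = 0·65 + -2·57 + -1·-13 + -1·-34 = -67
  a_12 = 0·-67 + -2·65 + -1·57 + -1·-13 = -174

0,-2,-1,-1 ; -174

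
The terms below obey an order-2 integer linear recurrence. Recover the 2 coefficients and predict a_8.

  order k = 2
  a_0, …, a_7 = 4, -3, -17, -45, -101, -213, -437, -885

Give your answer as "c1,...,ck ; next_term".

  a_2 = 3·-3 + -2·4 = -17
  a_3 = 3·-17 + -2·-3 = -45
  a_4 = 3·-45 + -2·-17 = -101
  a_5 = 3·-101 + -2·-45 = -213
  a_6 = 3·-213 + -2·-101 = -437
  a_7 = 3·-437 + -2·-213 = -885
  a_8 = 3·-885 + -2·-437 = -1781

3,-2 ; -1781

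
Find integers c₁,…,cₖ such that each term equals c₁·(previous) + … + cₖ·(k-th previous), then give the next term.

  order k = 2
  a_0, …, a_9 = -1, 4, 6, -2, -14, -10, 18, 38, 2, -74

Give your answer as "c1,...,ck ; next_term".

1,-2 ; -78

  a_2 = 1·4 + -2·-1 = 6
  a_3 = 1·6 + -2·4 = -2
  a_4 = 1·-2 + -2·6 = -14
  a_5 = 1·-14 + -2·-2 = -10
  a_6 = 1·-10 + -2·-14 = 18
  a_7 = 1·18 + -2·-10 = 38
  a_8 = 1·38 + -2·18 = 2
  a_9 = 1·2 + -2·38 = -74
  a_10 = 1·-74 + -2·2 = -78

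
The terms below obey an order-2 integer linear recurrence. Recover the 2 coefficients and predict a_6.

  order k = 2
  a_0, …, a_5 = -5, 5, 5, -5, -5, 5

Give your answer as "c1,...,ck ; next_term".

  a_2 = 0·5 + -1·-5 = 5
  a_3 = 0·5 + -1·5 = -5
  a_4 = 0·-5 + -1·5 = -5
  a_5 = 0·-5 + -1·-5 = 5
  a_6 = 0·5 + -1·-5 = 5

0,-1 ; 5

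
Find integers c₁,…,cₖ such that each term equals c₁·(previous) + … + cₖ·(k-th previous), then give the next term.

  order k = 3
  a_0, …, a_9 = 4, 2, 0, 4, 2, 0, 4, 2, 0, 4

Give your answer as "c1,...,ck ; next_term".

  a_3 = 0·0 + 0·2 + 1·4 = 4
  a_4 = 0·4 + 0·0 + 1·2 = 2
  a_5 = 0·2 + 0·4 + 1·0 = 0
  a_6 = 0·0 + 0·2 + 1·4 = 4
  a_7 = 0·4 + 0·0 + 1·2 = 2
  a_8 = 0·2 + 0·4 + 1·0 = 0
  a_9 = 0·0 + 0·2 + 1·4 = 4
  a_10 = 0·4 + 0·0 + 1·2 = 2

0,0,1 ; 2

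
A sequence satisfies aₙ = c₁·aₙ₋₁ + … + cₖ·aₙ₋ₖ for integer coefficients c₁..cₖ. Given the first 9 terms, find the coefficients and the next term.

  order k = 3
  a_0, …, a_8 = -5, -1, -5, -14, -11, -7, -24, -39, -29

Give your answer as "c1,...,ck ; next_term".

1,-1,2 ; -38

  a_3 = 1·-5 + -1·-1 + 2·-5 = -14
  a_4 = 1·-14 + -1·-5 + 2·-1 = -11
  a_5 = 1·-11 + -1·-14 + 2·-5 = -7
  a_6 = 1·-7 + -1·-11 + 2·-14 = -24
  a_7 = 1·-24 + -1·-7 + 2·-11 = -39
  a_8 = 1·-39 + -1·-24 + 2·-7 = -29
  a_9 = 1·-29 + -1·-39 + 2·-24 = -38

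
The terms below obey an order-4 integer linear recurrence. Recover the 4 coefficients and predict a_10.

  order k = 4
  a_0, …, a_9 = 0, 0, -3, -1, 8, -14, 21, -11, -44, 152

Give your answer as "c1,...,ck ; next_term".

  a_4 = -2·-1 + -2·-3 + 0·0 + -3·0 = 8
  a_5 = -2·8 + -2·-1 + 0·-3 + -3·0 = -14
  a_6 = -2·-14 + -2·8 + 0·-1 + -3·-3 = 21
  a_7 = -2·21 + -2·-14 + 0·8 + -3·-1 = -11
  a_8 = -2·-11 + -2·21 + 0·-14 + -3·8 = -44
  a_9 = -2·-44 + -2·-11 + 0·21 + -3·-14 = 152
  a_10 = -2·152 + -2·-44 + 0·-11 + -3·21 = -279

-2,-2,0,-3 ; -279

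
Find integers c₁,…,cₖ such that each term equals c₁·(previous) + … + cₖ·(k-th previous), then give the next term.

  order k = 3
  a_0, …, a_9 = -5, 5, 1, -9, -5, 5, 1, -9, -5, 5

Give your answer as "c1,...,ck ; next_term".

1,-1,1 ; 1

  a_3 = 1·1 + -1·5 + 1·-5 = -9
  a_4 = 1·-9 + -1·1 + 1·5 = -5
  a_5 = 1·-5 + -1·-9 + 1·1 = 5
  a_6 = 1·5 + -1·-5 + 1·-9 = 1
  a_7 = 1·1 + -1·5 + 1·-5 = -9
  a_8 = 1·-9 + -1·1 + 1·5 = -5
  a_9 = 1·-5 + -1·-9 + 1·1 = 5
  a_10 = 1·5 + -1·-5 + 1·-9 = 1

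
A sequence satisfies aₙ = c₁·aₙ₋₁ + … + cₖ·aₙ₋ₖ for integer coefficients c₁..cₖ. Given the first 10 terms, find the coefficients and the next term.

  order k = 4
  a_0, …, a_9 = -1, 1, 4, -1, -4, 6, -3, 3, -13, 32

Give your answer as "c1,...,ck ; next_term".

  a_4 = -2·-1 + -1·4 + -1·1 + 1·-1 = -4
  a_5 = -2·-4 + -1·-1 + -1·4 + 1·1 = 6
  a_6 = -2·6 + -1·-4 + -1·-1 + 1·4 = -3
  a_7 = -2·-3 + -1·6 + -1·-4 + 1·-1 = 3
  a_8 = -2·3 + -1·-3 + -1·6 + 1·-4 = -13
  a_9 = -2·-13 + -1·3 + -1·-3 + 1·6 = 32
  a_10 = -2·32 + -1·-13 + -1·3 + 1·-3 = -57

-2,-1,-1,1 ; -57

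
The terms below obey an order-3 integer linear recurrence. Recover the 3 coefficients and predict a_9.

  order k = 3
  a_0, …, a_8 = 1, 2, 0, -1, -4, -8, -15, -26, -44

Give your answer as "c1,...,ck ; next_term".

2,0,-1 ; -73

  a_3 = 2·0 + 0·2 + -1·1 = -1
  a_4 = 2·-1 + 0·0 + -1·2 = -4
  a_5 = 2·-4 + 0·-1 + -1·0 = -8
  a_6 = 2·-8 + 0·-4 + -1·-1 = -15
  a_7 = 2·-15 + 0·-8 + -1·-4 = -26
  a_8 = 2·-26 + 0·-15 + -1·-8 = -44
  a_9 = 2·-44 + 0·-26 + -1·-15 = -73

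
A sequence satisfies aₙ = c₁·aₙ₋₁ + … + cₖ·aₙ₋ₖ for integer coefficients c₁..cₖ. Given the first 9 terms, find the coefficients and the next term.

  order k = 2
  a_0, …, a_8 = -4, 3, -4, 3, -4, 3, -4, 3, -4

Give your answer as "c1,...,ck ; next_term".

0,1 ; 3

  a_2 = 0·3 + 1·-4 = -4
  a_3 = 0·-4 + 1·3 = 3
  a_4 = 0·3 + 1·-4 = -4
  a_5 = 0·-4 + 1·3 = 3
  a_6 = 0·3 + 1·-4 = -4
  a_7 = 0·-4 + 1·3 = 3
  a_8 = 0·3 + 1·-4 = -4
  a_9 = 0·-4 + 1·3 = 3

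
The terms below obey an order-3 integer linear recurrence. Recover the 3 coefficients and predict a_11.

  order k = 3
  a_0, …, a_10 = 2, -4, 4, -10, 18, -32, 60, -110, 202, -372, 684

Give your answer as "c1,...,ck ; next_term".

-1,1,-1 ; -1258

  a_3 = -1·4 + 1·-4 + -1·2 = -10
  a_4 = -1·-10 + 1·4 + -1·-4 = 18
  a_5 = -1·18 + 1·-10 + -1·4 = -32
  a_6 = -1·-32 + 1·18 + -1·-10 = 60
  a_7 = -1·60 + 1·-32 + -1·18 = -110
  a_8 = -1·-110 + 1·60 + -1·-32 = 202
  a_9 = -1·202 + 1·-110 + -1·60 = -372
  a_10 = -1·-372 + 1·202 + -1·-110 = 684
  a_11 = -1·684 + 1·-372 + -1·202 = -1258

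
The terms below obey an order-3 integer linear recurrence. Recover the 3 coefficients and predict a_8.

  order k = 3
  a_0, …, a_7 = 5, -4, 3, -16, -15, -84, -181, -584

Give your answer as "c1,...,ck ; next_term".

2,3,-2 ; -1543

  a_3 = 2·3 + 3·-4 + -2·5 = -16
  a_4 = 2·-16 + 3·3 + -2·-4 = -15
  a_5 = 2·-15 + 3·-16 + -2·3 = -84
  a_6 = 2·-84 + 3·-15 + -2·-16 = -181
  a_7 = 2·-181 + 3·-84 + -2·-15 = -584
  a_8 = 2·-584 + 3·-181 + -2·-84 = -1543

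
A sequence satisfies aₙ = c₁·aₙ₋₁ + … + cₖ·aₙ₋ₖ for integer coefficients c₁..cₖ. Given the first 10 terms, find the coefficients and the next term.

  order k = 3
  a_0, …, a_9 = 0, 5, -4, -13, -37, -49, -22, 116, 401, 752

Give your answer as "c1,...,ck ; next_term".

2,-1,-3 ; 755

  a_3 = 2·-4 + -1·5 + -3·0 = -13
  a_4 = 2·-13 + -1·-4 + -3·5 = -37
  a_5 = 2·-37 + -1·-13 + -3·-4 = -49
  a_6 = 2·-49 + -1·-37 + -3·-13 = -22
  a_7 = 2·-22 + -1·-49 + -3·-37 = 116
  a_8 = 2·116 + -1·-22 + -3·-49 = 401
  a_9 = 2·401 + -1·116 + -3·-22 = 752
  a_10 = 2·752 + -1·401 + -3·116 = 755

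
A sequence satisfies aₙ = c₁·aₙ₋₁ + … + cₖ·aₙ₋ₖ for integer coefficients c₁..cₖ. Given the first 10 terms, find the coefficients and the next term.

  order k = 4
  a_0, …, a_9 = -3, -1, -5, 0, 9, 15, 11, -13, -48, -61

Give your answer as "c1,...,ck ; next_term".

  a_4 = 1·0 + -1·-5 + -1·-1 + -1·-3 = 9
  a_5 = 1·9 + -1·0 + -1·-5 + -1·-1 = 15
  a_6 = 1·15 + -1·9 + -1·0 + -1·-5 = 11
  a_7 = 1·11 + -1·15 + -1·9 + -1·0 = -13
  a_8 = 1·-13 + -1·11 + -1·15 + -1·9 = -48
  a_9 = 1·-48 + -1·-13 + -1·11 + -1·15 = -61
  a_10 = 1·-61 + -1·-48 + -1·-13 + -1·11 = -11

1,-1,-1,-1 ; -11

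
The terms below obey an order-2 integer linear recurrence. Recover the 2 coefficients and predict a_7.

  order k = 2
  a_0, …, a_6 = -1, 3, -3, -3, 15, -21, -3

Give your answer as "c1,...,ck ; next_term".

-2,-3 ; 69

  a_2 = -2·3 + -3·-1 = -3
  a_3 = -2·-3 + -3·3 = -3
  a_4 = -2·-3 + -3·-3 = 15
  a_5 = -2·15 + -3·-3 = -21
  a_6 = -2·-21 + -3·15 = -3
  a_7 = -2·-3 + -3·-21 = 69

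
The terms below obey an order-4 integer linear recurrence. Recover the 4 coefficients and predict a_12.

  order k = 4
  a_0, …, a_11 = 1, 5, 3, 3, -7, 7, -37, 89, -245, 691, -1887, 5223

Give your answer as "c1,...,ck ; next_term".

-2,2,-1,-2 ; -14421

  a_4 = -2·3 + 2·3 + -1·5 + -2·1 = -7
  a_5 = -2·-7 + 2·3 + -1·3 + -2·5 = 7
  a_6 = -2·7 + 2·-7 + -1·3 + -2·3 = -37
  a_7 = -2·-37 + 2·7 + -1·-7 + -2·3 = 89
  a_8 = -2·89 + 2·-37 + -1·7 + -2·-7 = -245
  a_9 = -2·-245 + 2·89 + -1·-37 + -2·7 = 691
  a_10 = -2·691 + 2·-245 + -1·89 + -2·-37 = -1887
  a_11 = -2·-1887 + 2·691 + -1·-245 + -2·89 = 5223
  a_12 = -2·5223 + 2·-1887 + -1·691 + -2·-245 = -14421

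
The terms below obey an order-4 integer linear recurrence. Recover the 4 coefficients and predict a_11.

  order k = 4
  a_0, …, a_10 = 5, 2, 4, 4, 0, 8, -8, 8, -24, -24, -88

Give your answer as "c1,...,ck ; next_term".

1,4,0,-4 ; -216

  a_4 = 1·4 + 4·4 + 0·2 + -4·5 = 0
  a_5 = 1·0 + 4·4 + 0·4 + -4·2 = 8
  a_6 = 1·8 + 4·0 + 0·4 + -4·4 = -8
  a_7 = 1·-8 + 4·8 + 0·0 + -4·4 = 8
  a_8 = 1·8 + 4·-8 + 0·8 + -4·0 = -24
  a_9 = 1·-24 + 4·8 + 0·-8 + -4·8 = -24
  a_10 = 1·-24 + 4·-24 + 0·8 + -4·-8 = -88
  a_11 = 1·-88 + 4·-24 + 0·-24 + -4·8 = -216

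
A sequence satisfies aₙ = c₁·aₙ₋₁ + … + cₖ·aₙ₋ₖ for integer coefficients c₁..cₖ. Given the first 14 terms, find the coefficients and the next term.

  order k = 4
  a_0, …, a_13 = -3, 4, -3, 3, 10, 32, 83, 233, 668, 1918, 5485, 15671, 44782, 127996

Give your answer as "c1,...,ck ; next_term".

  a_4 = 3·3 + -1·-3 + 1·4 + 2·-3 = 10
  a_5 = 3·10 + -1·3 + 1·-3 + 2·4 = 32
  a_6 = 3·32 + -1·10 + 1·3 + 2·-3 = 83
  a_7 = 3·83 + -1·32 + 1·10 + 2·3 = 233
  a_8 = 3·233 + -1·83 + 1·32 + 2·10 = 668
  a_9 = 3·668 + -1·233 + 1·83 + 2·32 = 1918
  a_10 = 3·1918 + -1·668 + 1·233 + 2·83 = 5485
  a_11 = 3·5485 + -1·1918 + 1·668 + 2·233 = 15671
  a_12 = 3·15671 + -1·5485 + 1·1918 + 2·668 = 44782
  a_13 = 3·44782 + -1·15671 + 1·5485 + 2·1918 = 127996
  a_14 = 3·127996 + -1·44782 + 1·15671 + 2·5485 = 365847

3,-1,1,2 ; 365847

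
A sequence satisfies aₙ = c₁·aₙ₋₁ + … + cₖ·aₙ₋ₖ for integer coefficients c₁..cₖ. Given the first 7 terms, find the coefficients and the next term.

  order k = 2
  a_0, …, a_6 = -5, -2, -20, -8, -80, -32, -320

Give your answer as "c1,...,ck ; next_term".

  a_2 = 0·-2 + 4·-5 = -20
  a_3 = 0·-20 + 4·-2 = -8
  a_4 = 0·-8 + 4·-20 = -80
  a_5 = 0·-80 + 4·-8 = -32
  a_6 = 0·-32 + 4·-80 = -320
  a_7 = 0·-320 + 4·-32 = -128

0,4 ; -128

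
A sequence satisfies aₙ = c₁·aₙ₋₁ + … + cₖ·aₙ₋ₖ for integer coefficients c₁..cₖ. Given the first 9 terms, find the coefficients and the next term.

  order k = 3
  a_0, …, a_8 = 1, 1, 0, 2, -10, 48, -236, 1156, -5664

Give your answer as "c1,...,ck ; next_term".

-4,4,-2 ; 27752

  a_3 = -4·0 + 4·1 + -2·1 = 2
  a_4 = -4·2 + 4·0 + -2·1 = -10
  a_5 = -4·-10 + 4·2 + -2·0 = 48
  a_6 = -4·48 + 4·-10 + -2·2 = -236
  a_7 = -4·-236 + 4·48 + -2·-10 = 1156
  a_8 = -4·1156 + 4·-236 + -2·48 = -5664
  a_9 = -4·-5664 + 4·1156 + -2·-236 = 27752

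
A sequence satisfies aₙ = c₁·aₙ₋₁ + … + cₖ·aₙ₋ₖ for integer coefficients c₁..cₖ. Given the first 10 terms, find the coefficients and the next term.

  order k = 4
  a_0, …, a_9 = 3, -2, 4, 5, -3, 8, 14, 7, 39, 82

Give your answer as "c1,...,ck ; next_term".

  a_4 = 2·5 + 0·4 + 2·-2 + -3·3 = -3
  a_5 = 2·-3 + 0·5 + 2·4 + -3·-2 = 8
  a_6 = 2·8 + 0·-3 + 2·5 + -3·4 = 14
  a_7 = 2·14 + 0·8 + 2·-3 + -3·5 = 7
  a_8 = 2·7 + 0·14 + 2·8 + -3·-3 = 39
  a_9 = 2·39 + 0·7 + 2·14 + -3·8 = 82
  a_10 = 2·82 + 0·39 + 2·7 + -3·14 = 136

2,0,2,-3 ; 136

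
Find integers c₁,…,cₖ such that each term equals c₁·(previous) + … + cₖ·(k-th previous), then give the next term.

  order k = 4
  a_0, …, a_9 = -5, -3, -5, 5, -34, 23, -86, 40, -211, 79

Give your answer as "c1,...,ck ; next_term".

-1,2,3,2 ; -553

  a_4 = -1·5 + 2·-5 + 3·-3 + 2·-5 = -34
  a_5 = -1·-34 + 2·5 + 3·-5 + 2·-3 = 23
  a_6 = -1·23 + 2·-34 + 3·5 + 2·-5 = -86
  a_7 = -1·-86 + 2·23 + 3·-34 + 2·5 = 40
  a_8 = -1·40 + 2·-86 + 3·23 + 2·-34 = -211
  a_9 = -1·-211 + 2·40 + 3·-86 + 2·23 = 79
  a_10 = -1·79 + 2·-211 + 3·40 + 2·-86 = -553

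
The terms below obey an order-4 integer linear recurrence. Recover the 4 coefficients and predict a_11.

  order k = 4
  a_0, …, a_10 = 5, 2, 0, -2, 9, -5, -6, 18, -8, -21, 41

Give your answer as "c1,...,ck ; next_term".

  a_4 = -1·-2 + -1·0 + 1·2 + 1·5 = 9
  a_5 = -1·9 + -1·-2 + 1·0 + 1·2 = -5
  a_6 = -1·-5 + -1·9 + 1·-2 + 1·0 = -6
  a_7 = -1·-6 + -1·-5 + 1·9 + 1·-2 = 18
  a_8 = -1·18 + -1·-6 + 1·-5 + 1·9 = -8
  a_9 = -1·-8 + -1·18 + 1·-6 + 1·-5 = -21
  a_10 = -1·-21 + -1·-8 + 1·18 + 1·-6 = 41
  a_11 = -1·41 + -1·-21 + 1·-8 + 1·18 = -10

-1,-1,1,1 ; -10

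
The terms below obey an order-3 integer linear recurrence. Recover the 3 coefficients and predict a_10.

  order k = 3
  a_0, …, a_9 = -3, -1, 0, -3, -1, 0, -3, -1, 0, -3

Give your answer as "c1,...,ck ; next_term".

0,0,1 ; -1

  a_3 = 0·0 + 0·-1 + 1·-3 = -3
  a_4 = 0·-3 + 0·0 + 1·-1 = -1
  a_5 = 0·-1 + 0·-3 + 1·0 = 0
  a_6 = 0·0 + 0·-1 + 1·-3 = -3
  a_7 = 0·-3 + 0·0 + 1·-1 = -1
  a_8 = 0·-1 + 0·-3 + 1·0 = 0
  a_9 = 0·0 + 0·-1 + 1·-3 = -3
  a_10 = 0·-3 + 0·0 + 1·-1 = -1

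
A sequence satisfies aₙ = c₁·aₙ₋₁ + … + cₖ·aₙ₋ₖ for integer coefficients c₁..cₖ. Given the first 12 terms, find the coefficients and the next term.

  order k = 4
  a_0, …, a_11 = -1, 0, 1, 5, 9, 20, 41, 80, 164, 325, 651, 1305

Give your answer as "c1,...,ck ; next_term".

  a_4 = 1·5 + 2·1 + 1·0 + -2·-1 = 9
  a_5 = 1·9 + 2·5 + 1·1 + -2·0 = 20
  a_6 = 1·20 + 2·9 + 1·5 + -2·1 = 41
  a_7 = 1·41 + 2·20 + 1·9 + -2·5 = 80
  a_8 = 1·80 + 2·41 + 1·20 + -2·9 = 164
  a_9 = 1·164 + 2·80 + 1·41 + -2·20 = 325
  a_10 = 1·325 + 2·164 + 1·80 + -2·41 = 651
  a_11 = 1·651 + 2·325 + 1·164 + -2·80 = 1305
  a_12 = 1·1305 + 2·651 + 1·325 + -2·164 = 2604

1,2,1,-2 ; 2604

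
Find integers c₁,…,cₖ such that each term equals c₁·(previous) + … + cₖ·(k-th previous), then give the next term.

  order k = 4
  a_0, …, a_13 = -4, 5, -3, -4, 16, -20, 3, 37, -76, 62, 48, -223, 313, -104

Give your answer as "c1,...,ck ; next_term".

  a_4 = -1·-4 + -1·-3 + 1·5 + -1·-4 = 16
  a_5 = -1·16 + -1·-4 + 1·-3 + -1·5 = -20
  a_6 = -1·-20 + -1·16 + 1·-4 + -1·-3 = 3
  a_7 = -1·3 + -1·-20 + 1·16 + -1·-4 = 37
  a_8 = -1·37 + -1·3 + 1·-20 + -1·16 = -76
  a_9 = -1·-76 + -1·37 + 1·3 + -1·-20 = 62
  a_10 = -1·62 + -1·-76 + 1·37 + -1·3 = 48
  a_11 = -1·48 + -1·62 + 1·-76 + -1·37 = -223
  a_12 = -1·-223 + -1·48 + 1·62 + -1·-76 = 313
  a_13 = -1·313 + -1·-223 + 1·48 + -1·62 = -104
  a_14 = -1·-104 + -1·313 + 1·-223 + -1·48 = -480

-1,-1,1,-1 ; -480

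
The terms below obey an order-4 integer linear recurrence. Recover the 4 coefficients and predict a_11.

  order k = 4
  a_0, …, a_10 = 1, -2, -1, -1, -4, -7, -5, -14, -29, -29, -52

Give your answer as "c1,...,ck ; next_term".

0,0,3,2 ; -115

  a_4 = 0·-1 + 0·-1 + 3·-2 + 2·1 = -4
  a_5 = 0·-4 + 0·-1 + 3·-1 + 2·-2 = -7
  a_6 = 0·-7 + 0·-4 + 3·-1 + 2·-1 = -5
  a_7 = 0·-5 + 0·-7 + 3·-4 + 2·-1 = -14
  a_8 = 0·-14 + 0·-5 + 3·-7 + 2·-4 = -29
  a_9 = 0·-29 + 0·-14 + 3·-5 + 2·-7 = -29
  a_10 = 0·-29 + 0·-29 + 3·-14 + 2·-5 = -52
  a_11 = 0·-52 + 0·-29 + 3·-29 + 2·-14 = -115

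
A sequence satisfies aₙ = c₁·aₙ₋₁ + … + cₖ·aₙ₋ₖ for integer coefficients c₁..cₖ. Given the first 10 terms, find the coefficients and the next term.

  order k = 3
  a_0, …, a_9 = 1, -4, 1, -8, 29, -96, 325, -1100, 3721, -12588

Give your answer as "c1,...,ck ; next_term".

-3,1,-1 ; 42585

  a_3 = -3·1 + 1·-4 + -1·1 = -8
  a_4 = -3·-8 + 1·1 + -1·-4 = 29
  a_5 = -3·29 + 1·-8 + -1·1 = -96
  a_6 = -3·-96 + 1·29 + -1·-8 = 325
  a_7 = -3·325 + 1·-96 + -1·29 = -1100
  a_8 = -3·-1100 + 1·325 + -1·-96 = 3721
  a_9 = -3·3721 + 1·-1100 + -1·325 = -12588
  a_10 = -3·-12588 + 1·3721 + -1·-1100 = 42585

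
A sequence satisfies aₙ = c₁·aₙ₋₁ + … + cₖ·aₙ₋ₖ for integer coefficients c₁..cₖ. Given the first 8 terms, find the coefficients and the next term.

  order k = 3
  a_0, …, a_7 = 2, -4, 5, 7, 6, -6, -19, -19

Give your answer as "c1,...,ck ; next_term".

1,-1,-1 ; 6

  a_3 = 1·5 + -1·-4 + -1·2 = 7
  a_4 = 1·7 + -1·5 + -1·-4 = 6
  a_5 = 1·6 + -1·7 + -1·5 = -6
  a_6 = 1·-6 + -1·6 + -1·7 = -19
  a_7 = 1·-19 + -1·-6 + -1·6 = -19
  a_8 = 1·-19 + -1·-19 + -1·-6 = 6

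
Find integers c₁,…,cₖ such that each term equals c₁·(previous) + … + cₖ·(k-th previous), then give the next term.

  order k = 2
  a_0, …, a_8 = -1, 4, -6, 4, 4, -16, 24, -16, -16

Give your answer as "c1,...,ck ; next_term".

-2,-2 ; 64

  a_2 = -2·4 + -2·-1 = -6
  a_3 = -2·-6 + -2·4 = 4
  a_4 = -2·4 + -2·-6 = 4
  a_5 = -2·4 + -2·4 = -16
  a_6 = -2·-16 + -2·4 = 24
  a_7 = -2·24 + -2·-16 = -16
  a_8 = -2·-16 + -2·24 = -16
  a_9 = -2·-16 + -2·-16 = 64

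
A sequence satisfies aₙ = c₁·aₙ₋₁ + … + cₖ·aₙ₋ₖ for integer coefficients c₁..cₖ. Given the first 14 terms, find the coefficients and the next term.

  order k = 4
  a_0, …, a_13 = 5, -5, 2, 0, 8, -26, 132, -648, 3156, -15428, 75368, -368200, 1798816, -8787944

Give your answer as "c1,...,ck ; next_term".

-4,4,-2,-2 ; 42932704

  a_4 = -4·0 + 4·2 + -2·-5 + -2·5 = 8
  a_5 = -4·8 + 4·0 + -2·2 + -2·-5 = -26
  a_6 = -4·-26 + 4·8 + -2·0 + -2·2 = 132
  a_7 = -4·132 + 4·-26 + -2·8 + -2·0 = -648
  a_8 = -4·-648 + 4·132 + -2·-26 + -2·8 = 3156
  a_9 = -4·3156 + 4·-648 + -2·132 + -2·-26 = -15428
  a_10 = -4·-15428 + 4·3156 + -2·-648 + -2·132 = 75368
  a_11 = -4·75368 + 4·-15428 + -2·3156 + -2·-648 = -368200
  a_12 = -4·-368200 + 4·75368 + -2·-15428 + -2·3156 = 1798816
  a_13 = -4·1798816 + 4·-368200 + -2·75368 + -2·-15428 = -8787944
  a_14 = -4·-8787944 + 4·1798816 + -2·-368200 + -2·75368 = 42932704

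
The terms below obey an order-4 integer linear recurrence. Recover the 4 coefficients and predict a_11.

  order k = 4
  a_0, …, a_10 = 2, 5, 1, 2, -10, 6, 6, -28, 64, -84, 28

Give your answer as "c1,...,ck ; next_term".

  a_4 = -2·2 + -2·1 + 0·5 + -2·2 = -10
  a_5 = -2·-10 + -2·2 + 0·1 + -2·5 = 6
  a_6 = -2·6 + -2·-10 + 0·2 + -2·1 = 6
  a_7 = -2·6 + -2·6 + 0·-10 + -2·2 = -28
  a_8 = -2·-28 + -2·6 + 0·6 + -2·-10 = 64
  a_9 = -2·64 + -2·-28 + 0·6 + -2·6 = -84
  a_10 = -2·-84 + -2·64 + 0·-28 + -2·6 = 28
  a_11 = -2·28 + -2·-84 + 0·64 + -2·-28 = 168

-2,-2,0,-2 ; 168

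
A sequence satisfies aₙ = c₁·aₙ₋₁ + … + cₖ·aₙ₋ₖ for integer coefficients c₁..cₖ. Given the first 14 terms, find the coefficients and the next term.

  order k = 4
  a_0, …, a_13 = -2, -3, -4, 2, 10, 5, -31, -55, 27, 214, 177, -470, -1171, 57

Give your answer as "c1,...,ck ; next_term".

  a_4 = 1·2 + -2·-4 + -2·-3 + 3·-2 = 10
  a_5 = 1·10 + -2·2 + -2·-4 + 3·-3 = 5
  a_6 = 1·5 + -2·10 + -2·2 + 3·-4 = -31
  a_7 = 1·-31 + -2·5 + -2·10 + 3·2 = -55
  a_8 = 1·-55 + -2·-31 + -2·5 + 3·10 = 27
  a_9 = 1·27 + -2·-55 + -2·-31 + 3·5 = 214
  a_10 = 1·214 + -2·27 + -2·-55 + 3·-31 = 177
  a_11 = 1·177 + -2·214 + -2·27 + 3·-55 = -470
  a_12 = 1·-470 + -2·177 + -2·214 + 3·27 = -1171
  a_13 = 1·-1171 + -2·-470 + -2·177 + 3·214 = 57
  a_14 = 1·57 + -2·-1171 + -2·-470 + 3·177 = 3870

1,-2,-2,3 ; 3870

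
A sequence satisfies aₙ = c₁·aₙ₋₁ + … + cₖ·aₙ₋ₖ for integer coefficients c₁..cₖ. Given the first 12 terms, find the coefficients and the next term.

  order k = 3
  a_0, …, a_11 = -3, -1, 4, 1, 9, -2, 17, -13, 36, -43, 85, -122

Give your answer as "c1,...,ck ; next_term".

0,2,-1 ; 213

  a_3 = 0·4 + 2·-1 + -1·-3 = 1
  a_4 = 0·1 + 2·4 + -1·-1 = 9
  a_5 = 0·9 + 2·1 + -1·4 = -2
  a_6 = 0·-2 + 2·9 + -1·1 = 17
  a_7 = 0·17 + 2·-2 + -1·9 = -13
  a_8 = 0·-13 + 2·17 + -1·-2 = 36
  a_9 = 0·36 + 2·-13 + -1·17 = -43
  a_10 = 0·-43 + 2·36 + -1·-13 = 85
  a_11 = 0·85 + 2·-43 + -1·36 = -122
  a_12 = 0·-122 + 2·85 + -1·-43 = 213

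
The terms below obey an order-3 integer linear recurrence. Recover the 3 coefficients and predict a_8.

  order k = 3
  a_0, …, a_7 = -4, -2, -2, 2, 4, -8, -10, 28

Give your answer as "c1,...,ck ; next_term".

  a_3 = 0·-2 + -3·-2 + 1·-4 = 2
  a_4 = 0·2 + -3·-2 + 1·-2 = 4
  a_5 = 0·4 + -3·2 + 1·-2 = -8
  a_6 = 0·-8 + -3·4 + 1·2 = -10
  a_7 = 0·-10 + -3·-8 + 1·4 = 28
  a_8 = 0·28 + -3·-10 + 1·-8 = 22

0,-3,1 ; 22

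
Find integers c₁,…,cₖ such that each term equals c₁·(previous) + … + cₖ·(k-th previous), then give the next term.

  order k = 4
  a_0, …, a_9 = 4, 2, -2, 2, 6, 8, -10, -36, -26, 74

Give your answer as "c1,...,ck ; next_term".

1,-2,-2,1 ; 188

  a_4 = 1·2 + -2·-2 + -2·2 + 1·4 = 6
  a_5 = 1·6 + -2·2 + -2·-2 + 1·2 = 8
  a_6 = 1·8 + -2·6 + -2·2 + 1·-2 = -10
  a_7 = 1·-10 + -2·8 + -2·6 + 1·2 = -36
  a_8 = 1·-36 + -2·-10 + -2·8 + 1·6 = -26
  a_9 = 1·-26 + -2·-36 + -2·-10 + 1·8 = 74
  a_10 = 1·74 + -2·-26 + -2·-36 + 1·-10 = 188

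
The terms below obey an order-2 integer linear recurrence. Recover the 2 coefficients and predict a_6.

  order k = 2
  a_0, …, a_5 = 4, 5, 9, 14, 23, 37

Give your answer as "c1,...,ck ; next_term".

1,1 ; 60

  a_2 = 1·5 + 1·4 = 9
  a_3 = 1·9 + 1·5 = 14
  a_4 = 1·14 + 1·9 = 23
  a_5 = 1·23 + 1·14 = 37
  a_6 = 1·37 + 1·23 = 60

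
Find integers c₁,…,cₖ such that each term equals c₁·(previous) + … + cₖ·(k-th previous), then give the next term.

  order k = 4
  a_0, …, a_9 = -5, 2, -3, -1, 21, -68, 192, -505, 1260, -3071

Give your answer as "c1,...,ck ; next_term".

-3,-1,0,-3 ; 7377

  a_4 = -3·-1 + -1·-3 + 0·2 + -3·-5 = 21
  a_5 = -3·21 + -1·-1 + 0·-3 + -3·2 = -68
  a_6 = -3·-68 + -1·21 + 0·-1 + -3·-3 = 192
  a_7 = -3·192 + -1·-68 + 0·21 + -3·-1 = -505
  a_8 = -3·-505 + -1·192 + 0·-68 + -3·21 = 1260
  a_9 = -3·1260 + -1·-505 + 0·192 + -3·-68 = -3071
  a_10 = -3·-3071 + -1·1260 + 0·-505 + -3·192 = 7377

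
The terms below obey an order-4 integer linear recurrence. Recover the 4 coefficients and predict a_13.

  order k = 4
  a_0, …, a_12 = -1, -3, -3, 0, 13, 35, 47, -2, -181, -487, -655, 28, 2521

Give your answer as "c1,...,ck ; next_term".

2,-2,-2,-1 ; 6783

  a_4 = 2·0 + -2·-3 + -2·-3 + -1·-1 = 13
  a_5 = 2·13 + -2·0 + -2·-3 + -1·-3 = 35
  a_6 = 2·35 + -2·13 + -2·0 + -1·-3 = 47
  a_7 = 2·47 + -2·35 + -2·13 + -1·0 = -2
  a_8 = 2·-2 + -2·47 + -2·35 + -1·13 = -181
  a_9 = 2·-181 + -2·-2 + -2·47 + -1·35 = -487
  a_10 = 2·-487 + -2·-181 + -2·-2 + -1·47 = -655
  a_11 = 2·-655 + -2·-487 + -2·-181 + -1·-2 = 28
  a_12 = 2·28 + -2·-655 + -2·-487 + -1·-181 = 2521
  a_13 = 2·2521 + -2·28 + -2·-655 + -1·-487 = 6783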